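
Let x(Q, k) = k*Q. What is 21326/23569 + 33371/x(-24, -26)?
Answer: 61525271/1131312 ≈ 54.384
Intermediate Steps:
x(Q, k) = Q*k
21326/23569 + 33371/x(-24, -26) = 21326/23569 + 33371/((-24*(-26))) = 21326*(1/23569) + 33371/624 = 21326/23569 + 33371*(1/624) = 21326/23569 + 2567/48 = 61525271/1131312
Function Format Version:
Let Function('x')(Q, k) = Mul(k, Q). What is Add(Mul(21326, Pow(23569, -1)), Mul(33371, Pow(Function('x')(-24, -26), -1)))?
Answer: Rational(61525271, 1131312) ≈ 54.384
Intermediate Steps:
Function('x')(Q, k) = Mul(Q, k)
Add(Mul(21326, Pow(23569, -1)), Mul(33371, Pow(Function('x')(-24, -26), -1))) = Add(Mul(21326, Pow(23569, -1)), Mul(33371, Pow(Mul(-24, -26), -1))) = Add(Mul(21326, Rational(1, 23569)), Mul(33371, Pow(624, -1))) = Add(Rational(21326, 23569), Mul(33371, Rational(1, 624))) = Add(Rational(21326, 23569), Rational(2567, 48)) = Rational(61525271, 1131312)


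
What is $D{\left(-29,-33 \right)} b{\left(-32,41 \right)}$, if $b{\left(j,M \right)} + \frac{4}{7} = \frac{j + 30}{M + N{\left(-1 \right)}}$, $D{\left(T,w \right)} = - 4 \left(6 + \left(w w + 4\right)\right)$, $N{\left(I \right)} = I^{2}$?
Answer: $\frac{8164}{3} \approx 2721.3$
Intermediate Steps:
$D{\left(T,w \right)} = -40 - 4 w^{2}$ ($D{\left(T,w \right)} = - 4 \left(6 + \left(w^{2} + 4\right)\right) = - 4 \left(6 + \left(4 + w^{2}\right)\right) = - 4 \left(10 + w^{2}\right) = -40 - 4 w^{2}$)
$b{\left(j,M \right)} = - \frac{4}{7} + \frac{30 + j}{1 + M}$ ($b{\left(j,M \right)} = - \frac{4}{7} + \frac{j + 30}{M + \left(-1\right)^{2}} = - \frac{4}{7} + \frac{30 + j}{M + 1} = - \frac{4}{7} + \frac{30 + j}{1 + M}$)
$D{\left(-29,-33 \right)} b{\left(-32,41 \right)} = \left(-40 - 4 \left(-33\right)^{2}\right) \frac{206 - 164 + 7 \left(-32\right)}{7 \left(1 + 41\right)} = \left(-40 - 4356\right) \frac{206 - 164 - 224}{7 \cdot 42} = \left(-40 - 4356\right) \frac{1}{7} \cdot \frac{1}{42} \left(-182\right) = \left(-4396\right) \left(- \frac{13}{21}\right) = \frac{8164}{3}$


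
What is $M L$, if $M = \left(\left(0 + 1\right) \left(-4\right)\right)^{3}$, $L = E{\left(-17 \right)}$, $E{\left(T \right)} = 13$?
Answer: $-832$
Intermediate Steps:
$L = 13$
$M = -64$ ($M = \left(1 \left(-4\right)\right)^{3} = \left(-4\right)^{3} = -64$)
$M L = \left(-64\right) 13 = -832$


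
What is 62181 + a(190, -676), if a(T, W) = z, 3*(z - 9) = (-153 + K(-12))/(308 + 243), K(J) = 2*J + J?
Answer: 34266627/551 ≈ 62190.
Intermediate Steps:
K(J) = 3*J
z = 4896/551 (z = 9 + ((-153 + 3*(-12))/(308 + 243))/3 = 9 + ((-153 - 36)/551)/3 = 9 + (-189*1/551)/3 = 9 + (1/3)*(-189/551) = 9 - 63/551 = 4896/551 ≈ 8.8857)
a(T, W) = 4896/551
62181 + a(190, -676) = 62181 + 4896/551 = 34266627/551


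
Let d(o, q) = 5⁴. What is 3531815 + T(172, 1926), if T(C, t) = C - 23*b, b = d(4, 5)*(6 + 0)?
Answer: 3445737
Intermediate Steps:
d(o, q) = 625
b = 3750 (b = 625*(6 + 0) = 625*6 = 3750)
T(C, t) = -86250 + C (T(C, t) = C - 23*3750 = C - 86250 = -86250 + C)
3531815 + T(172, 1926) = 3531815 + (-86250 + 172) = 3531815 - 86078 = 3445737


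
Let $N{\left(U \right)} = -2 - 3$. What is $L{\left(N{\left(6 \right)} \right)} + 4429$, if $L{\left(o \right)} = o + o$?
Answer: $4419$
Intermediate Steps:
$N{\left(U \right)} = -5$ ($N{\left(U \right)} = -2 - 3 = -5$)
$L{\left(o \right)} = 2 o$
$L{\left(N{\left(6 \right)} \right)} + 4429 = 2 \left(-5\right) + 4429 = -10 + 4429 = 4419$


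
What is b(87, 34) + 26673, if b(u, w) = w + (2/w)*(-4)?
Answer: 454015/17 ≈ 26707.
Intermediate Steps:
b(u, w) = w - 8/w
b(87, 34) + 26673 = (34 - 8/34) + 26673 = (34 - 8*1/34) + 26673 = (34 - 4/17) + 26673 = 574/17 + 26673 = 454015/17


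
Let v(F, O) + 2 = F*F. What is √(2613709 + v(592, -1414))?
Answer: 19*√8211 ≈ 1721.7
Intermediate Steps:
v(F, O) = -2 + F² (v(F, O) = -2 + F*F = -2 + F²)
√(2613709 + v(592, -1414)) = √(2613709 + (-2 + 592²)) = √(2613709 + (-2 + 350464)) = √(2613709 + 350462) = √2964171 = 19*√8211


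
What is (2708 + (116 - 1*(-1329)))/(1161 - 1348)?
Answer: -4153/187 ≈ -22.209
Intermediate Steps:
(2708 + (116 - 1*(-1329)))/(1161 - 1348) = (2708 + (116 + 1329))/(-187) = (2708 + 1445)*(-1/187) = 4153*(-1/187) = -4153/187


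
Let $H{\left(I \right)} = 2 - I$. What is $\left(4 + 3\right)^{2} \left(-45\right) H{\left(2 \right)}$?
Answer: $0$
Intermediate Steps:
$\left(4 + 3\right)^{2} \left(-45\right) H{\left(2 \right)} = \left(4 + 3\right)^{2} \left(-45\right) \left(2 - 2\right) = 7^{2} \left(-45\right) \left(2 - 2\right) = 49 \left(-45\right) 0 = \left(-2205\right) 0 = 0$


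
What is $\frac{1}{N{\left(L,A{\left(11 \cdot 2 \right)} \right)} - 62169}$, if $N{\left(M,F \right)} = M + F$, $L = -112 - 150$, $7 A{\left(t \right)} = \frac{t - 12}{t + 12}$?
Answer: $- \frac{119}{7429284} \approx -1.6018 \cdot 10^{-5}$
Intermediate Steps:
$A{\left(t \right)} = \frac{-12 + t}{7 \left(12 + t\right)}$ ($A{\left(t \right)} = \frac{\left(t - 12\right) \frac{1}{t + 12}}{7} = \frac{\left(-12 + t\right) \frac{1}{12 + t}}{7} = \frac{\frac{1}{12 + t} \left(-12 + t\right)}{7} = \frac{-12 + t}{7 \left(12 + t\right)}$)
$L = -262$ ($L = -112 - 150 = -262$)
$N{\left(M,F \right)} = F + M$
$\frac{1}{N{\left(L,A{\left(11 \cdot 2 \right)} \right)} - 62169} = \frac{1}{\left(\frac{-12 + 11 \cdot 2}{7 \left(12 + 11 \cdot 2\right)} - 262\right) - 62169} = \frac{1}{\left(\frac{-12 + 22}{7 \left(12 + 22\right)} - 262\right) - 62169} = \frac{1}{\left(\frac{1}{7} \cdot \frac{1}{34} \cdot 10 - 262\right) - 62169} = \frac{1}{\left(\frac{5}{119} - 262\right) - 62169} = \frac{1}{- \frac{31173}{119} - 62169} = \frac{1}{- \frac{7429284}{119}} = - \frac{119}{7429284}$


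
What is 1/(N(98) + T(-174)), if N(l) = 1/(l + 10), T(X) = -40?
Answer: -108/4319 ≈ -0.025006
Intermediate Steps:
N(l) = 1/(10 + l)
1/(N(98) + T(-174)) = 1/(1/(10 + 98) - 40) = 1/(1/108 - 40) = 1/(-4319/108) = -108/4319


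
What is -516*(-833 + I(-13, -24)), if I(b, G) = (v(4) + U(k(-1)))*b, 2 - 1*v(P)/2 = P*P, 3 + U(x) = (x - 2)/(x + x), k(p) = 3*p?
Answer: 227470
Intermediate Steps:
U(x) = -3 + (-2 + x)/(2*x) (U(x) = -3 + (x - 2)/(x + x) = -3 + (-2 + x)/((2*x)) = -3 + (-2 + x)*(1/(2*x)) = -3 + (-2 + x)/(2*x))
v(P) = 4 - 2*P² (v(P) = 4 - 2*P*P = 4 - 2*P²)
I(b, G) = -181*b/6 (I(b, G) = ((4 - 2*4²) + (-5/2 - 1/(3*(-1))))*b = ((4 - 2*16) + (-5/2 - 1/(-3)))*b = ((4 - 32) + (-5/2 - 1*(-⅓)))*b = (-28 + (-5/2 + ⅓))*b = (-28 - 13/6)*b = -181*b/6)
-516*(-833 + I(-13, -24)) = -516*(-833 - 181/6*(-13)) = -516*(-833 + 2353/6) = -516*(-2645/6) = 227470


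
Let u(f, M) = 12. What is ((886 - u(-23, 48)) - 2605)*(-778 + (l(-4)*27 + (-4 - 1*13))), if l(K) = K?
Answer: 1563093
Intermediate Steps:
((886 - u(-23, 48)) - 2605)*(-778 + (l(-4)*27 + (-4 - 1*13))) = ((886 - 1*12) - 2605)*(-778 + (-4*27 + (-4 - 1*13))) = ((886 - 12) - 2605)*(-778 + (-108 + (-4 - 13))) = (874 - 2605)*(-778 + (-108 - 17)) = -1731*(-778 - 125) = -1731*(-903) = 1563093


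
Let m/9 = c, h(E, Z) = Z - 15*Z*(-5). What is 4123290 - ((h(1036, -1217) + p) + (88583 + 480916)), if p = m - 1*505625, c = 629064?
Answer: -1509668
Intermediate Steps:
h(E, Z) = 76*Z (h(E, Z) = Z + 75*Z = 76*Z)
m = 5661576 (m = 9*629064 = 5661576)
p = 5155951 (p = 5661576 - 1*505625 = 5661576 - 505625 = 5155951)
4123290 - ((h(1036, -1217) + p) + (88583 + 480916)) = 4123290 - ((76*(-1217) + 5155951) + (88583 + 480916)) = 4123290 - ((-92492 + 5155951) + 569499) = 4123290 - (5063459 + 569499) = 4123290 - 1*5632958 = 4123290 - 5632958 = -1509668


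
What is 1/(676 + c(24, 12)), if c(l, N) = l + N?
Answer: 1/712 ≈ 0.0014045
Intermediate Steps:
c(l, N) = N + l
1/(676 + c(24, 12)) = 1/(676 + (12 + 24)) = 1/(676 + 36) = 1/712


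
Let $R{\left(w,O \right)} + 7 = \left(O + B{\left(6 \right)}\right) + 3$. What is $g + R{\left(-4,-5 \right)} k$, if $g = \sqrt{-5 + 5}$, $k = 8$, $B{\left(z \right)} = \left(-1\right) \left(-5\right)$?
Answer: $-32$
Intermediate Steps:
$B{\left(z \right)} = 5$
$g = 0$ ($g = \sqrt{0} = 0$)
$R{\left(w,O \right)} = 1 + O$ ($R{\left(w,O \right)} = -7 + \left(\left(O + 5\right) + 3\right) = -7 + \left(\left(5 + O\right) + 3\right) = -7 + \left(8 + O\right) = 1 + O$)
$g + R{\left(-4,-5 \right)} k = 0 + \left(1 - 5\right) 8 = 0 - 32 = -32$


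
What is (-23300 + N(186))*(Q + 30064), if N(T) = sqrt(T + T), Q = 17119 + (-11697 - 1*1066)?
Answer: -801986000 + 68840*sqrt(93) ≈ -8.0132e+8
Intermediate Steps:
Q = 4356 (Q = 17119 + (-11697 - 1066) = 17119 - 12763 = 4356)
N(T) = sqrt(2)*sqrt(T) (N(T) = sqrt(2*T) = sqrt(2)*sqrt(T))
(-23300 + N(186))*(Q + 30064) = (-23300 + sqrt(2)*sqrt(186))*(4356 + 30064) = (-23300 + 2*sqrt(93))*34420 = -801986000 + 68840*sqrt(93)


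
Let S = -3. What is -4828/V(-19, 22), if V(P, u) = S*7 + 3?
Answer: 2414/9 ≈ 268.22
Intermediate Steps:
V(P, u) = -18 (V(P, u) = -3*7 + 3 = -21 + 3 = -18)
-4828/V(-19, 22) = -4828/(-18) = -4828*(-1/18) = 2414/9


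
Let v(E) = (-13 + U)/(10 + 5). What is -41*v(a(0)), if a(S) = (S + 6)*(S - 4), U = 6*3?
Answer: -41/3 ≈ -13.667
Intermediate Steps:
U = 18
a(S) = (-4 + S)*(6 + S) (a(S) = (6 + S)*(-4 + S) = (-4 + S)*(6 + S))
v(E) = 1/3 (v(E) = (-13 + 18)/(10 + 5) = 5/15 = 5*(1/15) = 1/3)
-41*v(a(0)) = -41*1/3 = -41/3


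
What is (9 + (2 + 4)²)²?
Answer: 2025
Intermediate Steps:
(9 + (2 + 4)²)² = (9 + 6²)² = (9 + 36)² = 45² = 2025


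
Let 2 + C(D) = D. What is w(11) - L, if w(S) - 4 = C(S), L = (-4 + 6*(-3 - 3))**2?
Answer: -1587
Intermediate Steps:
C(D) = -2 + D
L = 1600 (L = (-4 + 6*(-6))**2 = (-4 - 36)**2 = (-40)**2 = 1600)
w(S) = 2 + S (w(S) = 4 + (-2 + S) = 2 + S)
w(11) - L = (2 + 11) - 1*1600 = 13 - 1600 = -1587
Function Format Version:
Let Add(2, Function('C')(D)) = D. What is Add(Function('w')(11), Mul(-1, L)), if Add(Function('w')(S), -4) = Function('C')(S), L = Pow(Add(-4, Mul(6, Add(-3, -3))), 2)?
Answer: -1587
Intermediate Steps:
Function('C')(D) = Add(-2, D)
L = 1600 (L = Pow(Add(-4, Mul(6, -6)), 2) = Pow(Add(-4, -36), 2) = Pow(-40, 2) = 1600)
Function('w')(S) = Add(2, S) (Function('w')(S) = Add(4, Add(-2, S)) = Add(2, S))
Add(Function('w')(11), Mul(-1, L)) = Add(Add(2, 11), Mul(-1, 1600)) = Add(13, -1600) = -1587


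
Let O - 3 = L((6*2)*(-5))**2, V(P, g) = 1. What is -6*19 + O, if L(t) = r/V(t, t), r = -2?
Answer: -107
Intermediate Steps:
L(t) = -2 (L(t) = -2/1 = -2*1 = -2)
O = 7 (O = 3 + (-2)**2 = 3 + 4 = 7)
-6*19 + O = -6*19 + 7 = -114 + 7 = -107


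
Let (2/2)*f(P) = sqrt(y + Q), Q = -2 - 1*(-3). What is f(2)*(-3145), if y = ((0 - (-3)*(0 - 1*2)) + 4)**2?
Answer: -3145*sqrt(5) ≈ -7032.4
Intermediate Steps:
Q = 1 (Q = -2 + 3 = 1)
y = 4 (y = ((0 - (-3)*(0 - 2)) + 4)**2 = ((0 - (-3)*(-2)) + 4)**2 = ((0 - 1*6) + 4)**2 = ((0 - 6) + 4)**2 = (-6 + 4)**2 = (-2)**2 = 4)
f(P) = sqrt(5) (f(P) = sqrt(4 + 1) = sqrt(5))
f(2)*(-3145) = sqrt(5)*(-3145) = -3145*sqrt(5)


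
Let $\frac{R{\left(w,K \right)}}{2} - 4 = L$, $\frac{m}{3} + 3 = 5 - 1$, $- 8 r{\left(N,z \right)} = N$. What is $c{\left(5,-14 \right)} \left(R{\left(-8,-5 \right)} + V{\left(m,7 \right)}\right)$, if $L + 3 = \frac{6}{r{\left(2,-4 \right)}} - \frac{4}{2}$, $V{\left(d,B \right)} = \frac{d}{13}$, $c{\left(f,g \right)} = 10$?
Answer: $- \frac{6470}{13} \approx -497.69$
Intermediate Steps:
$r{\left(N,z \right)} = - \frac{N}{8}$
$m = 3$ ($m = -9 + 3 \left(5 - 1\right) = -9 + 3 \cdot 4 = -9 + 12 = 3$)
$V{\left(d,B \right)} = \frac{d}{13}$ ($V{\left(d,B \right)} = d \frac{1}{13} = \frac{d}{13}$)
$L = -29$ ($L = -3 + \left(\frac{6}{\left(- \frac{1}{8}\right) 2} - \frac{4}{2}\right) = -3 + \left(\frac{6}{- \frac{1}{4}} - 2\right) = -3 + \left(6 \left(-4\right) - 2\right) = -3 - 26 = -29$)
$R{\left(w,K \right)} = -50$ ($R{\left(w,K \right)} = 8 + 2 \left(-29\right) = 8 - 58 = -50$)
$c{\left(5,-14 \right)} \left(R{\left(-8,-5 \right)} + V{\left(m,7 \right)}\right) = 10 \left(-50 + \frac{1}{13} \cdot 3\right) = 10 \left(-50 + \frac{3}{13}\right) = 10 \left(- \frac{647}{13}\right) = - \frac{6470}{13}$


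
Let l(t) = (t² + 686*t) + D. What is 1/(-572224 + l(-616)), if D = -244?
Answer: -1/615588 ≈ -1.6245e-6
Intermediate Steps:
l(t) = -244 + t² + 686*t (l(t) = (t² + 686*t) - 244 = -244 + t² + 686*t)
1/(-572224 + l(-616)) = 1/(-572224 + (-244 + (-616)² + 686*(-616))) = 1/(-572224 + (-244 + 379456 - 422576)) = 1/(-572224 - 43364) = 1/(-615588) = -1/615588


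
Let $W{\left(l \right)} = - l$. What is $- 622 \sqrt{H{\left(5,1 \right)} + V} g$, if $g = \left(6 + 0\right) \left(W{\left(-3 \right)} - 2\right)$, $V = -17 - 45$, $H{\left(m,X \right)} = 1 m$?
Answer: $- 3732 i \sqrt{57} \approx - 28176.0 i$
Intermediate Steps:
$H{\left(m,X \right)} = m$
$V = -62$ ($V = -17 - 45 = -62$)
$g = 6$ ($g = \left(6 + 0\right) \left(\left(-1\right) \left(-3\right) - 2\right) = 6 \left(3 - 2\right) = 6 \cdot 1 = 6$)
$- 622 \sqrt{H{\left(5,1 \right)} + V} g = - 622 \sqrt{5 - 62} \cdot 6 = - 622 \sqrt{-57} \cdot 6 = - 622 i \sqrt{57} \cdot 6 = - 3732 i \sqrt{57}$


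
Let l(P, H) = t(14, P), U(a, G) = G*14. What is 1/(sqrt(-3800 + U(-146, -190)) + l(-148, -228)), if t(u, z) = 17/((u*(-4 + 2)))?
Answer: -28/297937 - 1568*I*sqrt(1615)/5064929 ≈ -9.398e-5 - 0.012441*I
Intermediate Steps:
t(u, z) = -17/(2*u) (t(u, z) = 17/((u*(-2))) = 17/((-2*u)) = 17*(-1/(2*u)) = -17/(2*u))
U(a, G) = 14*G
l(P, H) = -17/28 (l(P, H) = -17/2/14 = -17/2*1/14 = -17/28)
1/(sqrt(-3800 + U(-146, -190)) + l(-148, -228)) = 1/(sqrt(-3800 + 14*(-190)) - 17/28) = 1/(sqrt(-3800 - 2660) - 17/28) = 1/(sqrt(-6460) - 17/28) = 1/(2*I*sqrt(1615) - 17/28) = 1/(-17/28 + 2*I*sqrt(1615))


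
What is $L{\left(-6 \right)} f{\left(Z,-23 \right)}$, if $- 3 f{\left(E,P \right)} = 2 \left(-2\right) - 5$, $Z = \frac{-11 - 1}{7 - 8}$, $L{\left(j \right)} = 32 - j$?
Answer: $114$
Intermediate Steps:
$Z = 12$ ($Z = - \frac{12}{-1} = \left(-12\right) \left(-1\right) = 12$)
$f{\left(E,P \right)} = 3$ ($f{\left(E,P \right)} = - \frac{2 \left(-2\right) - 5}{3} = - \frac{-4 - 5}{3} = \left(- \frac{1}{3}\right) \left(-9\right) = 3$)
$L{\left(-6 \right)} f{\left(Z,-23 \right)} = \left(32 - -6\right) 3 = \left(32 + 6\right) 3 = 38 \cdot 3 = 114$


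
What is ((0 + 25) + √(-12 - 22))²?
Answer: (25 + I*√34)² ≈ 591.0 + 291.55*I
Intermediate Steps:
((0 + 25) + √(-12 - 22))² = (25 + √(-34))² = (25 + I*√34)²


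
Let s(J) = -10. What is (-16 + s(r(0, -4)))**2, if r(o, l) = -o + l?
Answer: 676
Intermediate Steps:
r(o, l) = l - o
(-16 + s(r(0, -4)))**2 = (-16 - 10)**2 = (-26)**2 = 676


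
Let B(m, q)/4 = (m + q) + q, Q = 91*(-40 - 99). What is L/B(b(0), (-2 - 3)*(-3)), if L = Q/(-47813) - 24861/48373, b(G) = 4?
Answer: -144202229/78637180466 ≈ -0.0018338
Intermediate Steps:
Q = -12649 (Q = 91*(-139) = -12649)
L = -576808916/2312858249 (L = -12649/(-47813) - 24861/48373 = -12649*(-1/47813) - 24861*1/48373 = 12649/47813 - 24861/48373 = -576808916/2312858249 ≈ -0.24939)
B(m, q) = 4*m + 8*q (B(m, q) = 4*((m + q) + q) = 4*(m + 2*q) = 4*m + 8*q)
L/B(b(0), (-2 - 3)*(-3)) = -576808916/(2312858249*(4*4 + 8*((-2 - 3)*(-3)))) = -576808916/(2312858249*(16 + 8*(-5*(-3)))) = -576808916/(2312858249*(16 + 8*15)) = -576808916/(2312858249*(16 + 120)) = -576808916/2312858249/136 = -576808916/2312858249*1/136 = -144202229/78637180466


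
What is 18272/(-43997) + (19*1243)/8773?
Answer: 878776893/385985681 ≈ 2.2767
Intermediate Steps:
18272/(-43997) + (19*1243)/8773 = 18272*(-1/43997) + 23617*(1/8773) = -18272/43997 + 23617/8773 = 878776893/385985681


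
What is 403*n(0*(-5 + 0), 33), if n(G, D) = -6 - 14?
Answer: -8060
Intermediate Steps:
n(G, D) = -20
403*n(0*(-5 + 0), 33) = 403*(-20) = -8060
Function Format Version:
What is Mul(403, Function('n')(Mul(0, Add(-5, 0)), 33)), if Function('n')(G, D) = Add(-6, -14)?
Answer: -8060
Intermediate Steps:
Function('n')(G, D) = -20
Mul(403, Function('n')(Mul(0, Add(-5, 0)), 33)) = Mul(403, -20) = -8060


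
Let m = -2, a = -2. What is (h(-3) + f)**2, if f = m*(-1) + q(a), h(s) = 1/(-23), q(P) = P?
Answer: 1/529 ≈ 0.0018904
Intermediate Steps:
h(s) = -1/23
f = 0 (f = -2*(-1) - 2 = 2 - 2 = 0)
(h(-3) + f)**2 = (-1/23 + 0)**2 = (-1/23)**2 = 1/529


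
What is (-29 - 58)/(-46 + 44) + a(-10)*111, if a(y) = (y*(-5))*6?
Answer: 66687/2 ≈ 33344.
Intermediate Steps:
a(y) = -30*y (a(y) = -5*y*6 = -30*y)
(-29 - 58)/(-46 + 44) + a(-10)*111 = (-29 - 58)/(-46 + 44) - 30*(-10)*111 = -87/(-2) + 300*111 = -87*(-1/2) + 33300 = 87/2 + 33300 = 66687/2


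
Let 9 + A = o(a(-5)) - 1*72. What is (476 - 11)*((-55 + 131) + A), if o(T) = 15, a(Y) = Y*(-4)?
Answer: 4650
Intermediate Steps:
a(Y) = -4*Y
A = -66 (A = -9 + (15 - 1*72) = -9 + (15 - 72) = -9 - 57 = -66)
(476 - 11)*((-55 + 131) + A) = (476 - 11)*((-55 + 131) - 66) = 465*(76 - 66) = 465*10 = 4650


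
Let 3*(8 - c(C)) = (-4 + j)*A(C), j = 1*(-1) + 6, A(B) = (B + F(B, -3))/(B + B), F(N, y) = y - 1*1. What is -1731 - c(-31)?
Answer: -323419/186 ≈ -1738.8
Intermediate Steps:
F(N, y) = -1 + y (F(N, y) = y - 1 = -1 + y)
A(B) = (-4 + B)/(2*B) (A(B) = (B + (-1 - 3))/(B + B) = (B - 4)/((2*B)) = (-4 + B)*(1/(2*B)) = (-4 + B)/(2*B))
j = 5 (j = -1 + 6 = 5)
c(C) = 8 - (-4 + C)/(6*C) (c(C) = 8 - (-4 + 5)*(-4 + C)/(2*C)/3 = 8 - (-4 + C)/(2*C)/3 = 8 - (-4 + C)/(6*C))
-1731 - c(-31) = -1731 - (4 + 47*(-31))/(6*(-31)) = -1731 - (-1)*(4 - 1457)/(6*31) = -1731 - (-1)*(-1453)/(6*31) = -1731 - 1*1453/186 = -1731 - 1453/186 = -323419/186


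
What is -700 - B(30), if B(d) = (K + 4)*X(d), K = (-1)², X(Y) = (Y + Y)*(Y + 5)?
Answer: -11200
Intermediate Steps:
X(Y) = 2*Y*(5 + Y) (X(Y) = (2*Y)*(5 + Y) = 2*Y*(5 + Y))
K = 1
B(d) = 10*d*(5 + d) (B(d) = (1 + 4)*(2*d*(5 + d)) = 5*(2*d*(5 + d)) = 10*d*(5 + d))
-700 - B(30) = -700 - 10*30*(5 + 30) = -700 - 10*30*35 = -700 - 1*10500 = -700 - 10500 = -11200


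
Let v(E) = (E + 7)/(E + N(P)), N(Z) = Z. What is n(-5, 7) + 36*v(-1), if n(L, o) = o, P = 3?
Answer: 115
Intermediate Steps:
v(E) = (7 + E)/(3 + E) (v(E) = (E + 7)/(E + 3) = (7 + E)/(3 + E))
n(-5, 7) + 36*v(-1) = 7 + 36*((7 - 1)/(3 - 1)) = 7 + 36*(6/2) = 7 + 36*((1/2)*6) = 7 + 36*3 = 7 + 108 = 115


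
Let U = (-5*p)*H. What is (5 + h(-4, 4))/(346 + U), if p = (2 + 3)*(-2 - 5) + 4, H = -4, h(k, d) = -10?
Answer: 5/274 ≈ 0.018248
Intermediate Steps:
p = -31 (p = 5*(-7) + 4 = -35 + 4 = -31)
U = -620 (U = -5*(-31)*(-4) = 155*(-4) = -620)
(5 + h(-4, 4))/(346 + U) = (5 - 10)/(346 - 620) = -5/(-274) = -5*(-1/274) = 5/274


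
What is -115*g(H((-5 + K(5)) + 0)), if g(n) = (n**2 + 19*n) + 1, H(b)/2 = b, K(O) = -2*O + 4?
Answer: -7705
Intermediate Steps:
K(O) = 4 - 2*O
H(b) = 2*b
g(n) = 1 + n**2 + 19*n
-115*g(H((-5 + K(5)) + 0)) = -115*(1 + (2*((-5 + (4 - 2*5)) + 0))**2 + 19*(2*((-5 + (4 - 2*5)) + 0))) = -115*(1 + (2*((-5 + (4 - 10)) + 0))**2 + 19*(2*((-5 + (4 - 10)) + 0))) = -115*(1 + (2*((-5 - 6) + 0))**2 + 19*(2*((-5 - 6) + 0))) = -115*(1 + (2*(-11 + 0))**2 + 19*(2*(-11 + 0))) = -115*(1 + (2*(-11))**2 + 19*(2*(-11))) = -115*(1 + (-22)**2 + 19*(-22)) = -115*(1 + 484 - 418) = -115*67 = -7705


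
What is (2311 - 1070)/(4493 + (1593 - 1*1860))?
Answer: 1241/4226 ≈ 0.29366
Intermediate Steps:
(2311 - 1070)/(4493 + (1593 - 1*1860)) = 1241/(4493 + (1593 - 1860)) = 1241/(4493 - 267) = 1241/4226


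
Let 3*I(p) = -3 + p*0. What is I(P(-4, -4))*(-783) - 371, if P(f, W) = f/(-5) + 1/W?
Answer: 412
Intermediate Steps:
P(f, W) = 1/W - f/5 (P(f, W) = f*(-⅕) + 1/W = -f/5 + 1/W = 1/W - f/5)
I(p) = -1 (I(p) = (-3 + p*0)/3 = (-3 + 0)/3 = (⅓)*(-3) = -1)
I(P(-4, -4))*(-783) - 371 = -1*(-783) - 371 = 783 - 371 = 412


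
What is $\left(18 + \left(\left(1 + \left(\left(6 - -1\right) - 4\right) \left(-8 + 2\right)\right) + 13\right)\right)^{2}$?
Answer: $196$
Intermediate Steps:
$\left(18 + \left(\left(1 + \left(\left(6 - -1\right) - 4\right) \left(-8 + 2\right)\right) + 13\right)\right)^{2} = \left(18 + \left(\left(1 + \left(\left(6 + 1\right) - 4\right) \left(-6\right)\right) + 13\right)\right)^{2} = \left(18 + \left(\left(1 + \left(7 - 4\right) \left(-6\right)\right) + 13\right)\right)^{2} = \left(18 + \left(\left(1 + 3 \left(-6\right)\right) + 13\right)\right)^{2} = \left(18 + \left(\left(1 - 18\right) + 13\right)\right)^{2} = \left(18 + \left(-17 + 13\right)\right)^{2} = \left(18 - 4\right)^{2} = 14^{2} = 196$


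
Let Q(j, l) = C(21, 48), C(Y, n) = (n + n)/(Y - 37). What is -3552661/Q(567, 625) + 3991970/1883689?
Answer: 6692132398249/11302134 ≈ 5.9211e+5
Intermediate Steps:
C(Y, n) = 2*n/(-37 + Y) (C(Y, n) = (2*n)/(-37 + Y) = 2*n/(-37 + Y))
Q(j, l) = -6 (Q(j, l) = 2*48/(-37 + 21) = 2*48/(-16) = 2*48*(-1/16) = -6)
-3552661/Q(567, 625) + 3991970/1883689 = -3552661/(-6) + 3991970/1883689 = -3552661*(-⅙) + 3991970*(1/1883689) = 3552661/6 + 3991970/1883689 = 6692132398249/11302134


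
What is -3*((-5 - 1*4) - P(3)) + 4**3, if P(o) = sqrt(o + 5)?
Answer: 91 + 6*sqrt(2) ≈ 99.485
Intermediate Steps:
P(o) = sqrt(5 + o)
-3*((-5 - 1*4) - P(3)) + 4**3 = -3*((-5 - 1*4) - sqrt(5 + 3)) + 4**3 = -3*((-5 - 4) - sqrt(8)) + 64 = -3*(-9 - 2*sqrt(2)) + 64 = (27 + 6*sqrt(2)) + 64 = 91 + 6*sqrt(2)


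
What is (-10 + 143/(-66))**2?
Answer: 5329/36 ≈ 148.03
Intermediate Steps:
(-10 + 143/(-66))**2 = (-10 + 143*(-1/66))**2 = (-10 - 13/6)**2 = (-73/6)**2 = 5329/36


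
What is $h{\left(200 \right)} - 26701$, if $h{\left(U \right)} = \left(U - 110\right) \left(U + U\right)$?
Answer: $9299$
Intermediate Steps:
$h{\left(U \right)} = 2 U \left(-110 + U\right)$ ($h{\left(U \right)} = \left(-110 + U\right) 2 U = 2 U \left(-110 + U\right)$)
$h{\left(200 \right)} - 26701 = 2 \cdot 200 \left(-110 + 200\right) - 26701 = 2 \cdot 200 \cdot 90 - 26701 = 36000 - 26701 = 9299$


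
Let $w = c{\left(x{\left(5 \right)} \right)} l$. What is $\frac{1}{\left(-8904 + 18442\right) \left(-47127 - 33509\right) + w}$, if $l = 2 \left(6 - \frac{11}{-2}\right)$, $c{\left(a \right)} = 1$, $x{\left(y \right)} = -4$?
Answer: $- \frac{1}{769106145} \approx -1.3002 \cdot 10^{-9}$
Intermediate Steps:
$l = 23$ ($l = 2 \left(6 - - \frac{11}{2}\right) = 2 \left(6 + \frac{11}{2}\right) = 2 \cdot \frac{23}{2} = 23$)
$w = 23$ ($w = 1 \cdot 23 = 23$)
$\frac{1}{\left(-8904 + 18442\right) \left(-47127 - 33509\right) + w} = \frac{1}{\left(-8904 + 18442\right) \left(-47127 - 33509\right) + 23} = \frac{1}{9538 \left(-80636\right) + 23} = \frac{1}{-769106168 + 23} = \frac{1}{-769106145} = - \frac{1}{769106145}$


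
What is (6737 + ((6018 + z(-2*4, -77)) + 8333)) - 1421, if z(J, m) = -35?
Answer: 19632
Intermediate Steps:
(6737 + ((6018 + z(-2*4, -77)) + 8333)) - 1421 = (6737 + ((6018 - 35) + 8333)) - 1421 = (6737 + (5983 + 8333)) - 1421 = (6737 + 14316) - 1421 = 21053 - 1421 = 19632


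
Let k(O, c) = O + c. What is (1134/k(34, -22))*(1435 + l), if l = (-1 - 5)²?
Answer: 278019/2 ≈ 1.3901e+5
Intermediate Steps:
l = 36 (l = (-6)² = 36)
(1134/k(34, -22))*(1435 + l) = (1134/(34 - 22))*(1435 + 36) = (1134/12)*1471 = (1134*(1/12))*1471 = (189/2)*1471 = 278019/2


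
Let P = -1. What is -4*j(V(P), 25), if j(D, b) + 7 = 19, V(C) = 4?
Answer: -48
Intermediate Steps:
j(D, b) = 12 (j(D, b) = -7 + 19 = 12)
-4*j(V(P), 25) = -4*12 = -48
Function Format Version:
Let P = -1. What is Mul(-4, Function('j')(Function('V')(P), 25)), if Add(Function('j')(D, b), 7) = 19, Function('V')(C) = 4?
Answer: -48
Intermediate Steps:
Function('j')(D, b) = 12 (Function('j')(D, b) = Add(-7, 19) = 12)
Mul(-4, Function('j')(Function('V')(P), 25)) = Mul(-4, 12) = -48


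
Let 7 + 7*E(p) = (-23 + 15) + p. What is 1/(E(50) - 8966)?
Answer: -1/8961 ≈ -0.00011159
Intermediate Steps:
E(p) = -15/7 + p/7 (E(p) = -1 + ((-23 + 15) + p)/7 = -1 + (-8 + p)/7 = -1 + (-8/7 + p/7) = -15/7 + p/7)
1/(E(50) - 8966) = 1/((-15/7 + (⅐)*50) - 8966) = 1/((-15/7 + 50/7) - 8966) = 1/(5 - 8966) = 1/(-8961) = -1/8961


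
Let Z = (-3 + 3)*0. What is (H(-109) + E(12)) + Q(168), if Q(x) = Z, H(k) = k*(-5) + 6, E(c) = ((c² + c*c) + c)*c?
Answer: 4151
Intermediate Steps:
E(c) = c*(c + 2*c²) (E(c) = ((c² + c²) + c)*c = (2*c² + c)*c = (c + 2*c²)*c = c*(c + 2*c²))
Z = 0 (Z = 0*0 = 0)
H(k) = 6 - 5*k (H(k) = -5*k + 6 = 6 - 5*k)
Q(x) = 0
(H(-109) + E(12)) + Q(168) = ((6 - 5*(-109)) + 12²*(1 + 2*12)) + 0 = ((6 + 545) + 144*(1 + 24)) + 0 = (551 + 144*25) + 0 = (551 + 3600) + 0 = 4151 + 0 = 4151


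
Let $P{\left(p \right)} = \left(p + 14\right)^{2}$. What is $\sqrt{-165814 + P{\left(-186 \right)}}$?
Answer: $i \sqrt{136230} \approx 369.09 i$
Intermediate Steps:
$P{\left(p \right)} = \left(14 + p\right)^{2}$
$\sqrt{-165814 + P{\left(-186 \right)}} = \sqrt{-165814 + \left(14 - 186\right)^{2}} = \sqrt{-165814 + \left(-172\right)^{2}} = \sqrt{-165814 + 29584} = \sqrt{-136230} = i \sqrt{136230}$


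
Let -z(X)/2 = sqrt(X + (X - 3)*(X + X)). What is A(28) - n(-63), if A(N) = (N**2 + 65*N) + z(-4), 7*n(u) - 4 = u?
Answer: 18287/7 - 4*sqrt(13) ≈ 2598.0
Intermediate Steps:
n(u) = 4/7 + u/7
z(X) = -2*sqrt(X + 2*X*(-3 + X)) (z(X) = -2*sqrt(X + (X - 3)*(X + X)) = -2*sqrt(X + (-3 + X)*(2*X)) = -2*sqrt(X + 2*X*(-3 + X)))
A(N) = N**2 - 4*sqrt(13) + 65*N (A(N) = (N**2 + 65*N) - 2*2*sqrt(13) = (N**2 + 65*N) - 4*sqrt(13) = N**2 - 4*sqrt(13) + 65*N)
A(28) - n(-63) = (28**2 - 4*sqrt(13) + 65*28) - (4/7 + (1/7)*(-63)) = (784 - 4*sqrt(13) + 1820) - (4/7 - 9) = (2604 - 4*sqrt(13)) - 1*(-59/7) = (2604 - 4*sqrt(13)) + 59/7 = 18287/7 - 4*sqrt(13)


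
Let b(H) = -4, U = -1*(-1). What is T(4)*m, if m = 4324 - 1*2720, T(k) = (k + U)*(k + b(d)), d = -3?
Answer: 0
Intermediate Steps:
U = 1
T(k) = (1 + k)*(-4 + k) (T(k) = (k + 1)*(k - 4) = (1 + k)*(-4 + k))
m = 1604 (m = 4324 - 2720 = 1604)
T(4)*m = (-4 + 4² - 3*4)*1604 = (-4 + 16 - 12)*1604 = 0*1604 = 0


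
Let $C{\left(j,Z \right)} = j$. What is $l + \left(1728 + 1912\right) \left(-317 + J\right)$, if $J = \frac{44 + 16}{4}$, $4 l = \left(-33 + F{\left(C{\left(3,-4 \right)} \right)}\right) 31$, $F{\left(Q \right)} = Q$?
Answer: $- \frac{2199025}{2} \approx -1.0995 \cdot 10^{6}$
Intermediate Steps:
$l = - \frac{465}{2}$ ($l = \frac{\left(-33 + 3\right) 31}{4} = \frac{\left(-30\right) 31}{4} = \frac{1}{4} \left(-930\right) = - \frac{465}{2} \approx -232.5$)
$J = 15$ ($J = \frac{1}{4} \cdot 60 = 15$)
$l + \left(1728 + 1912\right) \left(-317 + J\right) = - \frac{465}{2} + \left(1728 + 1912\right) \left(-317 + 15\right) = - \frac{465}{2} + 3640 \left(-302\right) = - \frac{465}{2} - 1099280 = - \frac{2199025}{2}$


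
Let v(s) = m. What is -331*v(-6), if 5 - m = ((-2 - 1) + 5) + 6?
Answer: 993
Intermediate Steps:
m = -3 (m = 5 - (((-2 - 1) + 5) + 6) = 5 - ((-3 + 5) + 6) = 5 - (2 + 6) = 5 - 1*8 = 5 - 8 = -3)
v(s) = -3
-331*v(-6) = -331*(-3) = 993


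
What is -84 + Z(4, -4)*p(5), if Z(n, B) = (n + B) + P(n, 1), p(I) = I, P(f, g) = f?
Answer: -64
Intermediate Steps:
Z(n, B) = B + 2*n (Z(n, B) = (n + B) + n = (B + n) + n = B + 2*n)
-84 + Z(4, -4)*p(5) = -84 + (-4 + 2*4)*5 = -84 + (-4 + 8)*5 = -84 + 4*5 = -84 + 20 = -64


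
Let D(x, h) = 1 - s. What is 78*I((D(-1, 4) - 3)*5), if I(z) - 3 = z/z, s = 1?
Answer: 312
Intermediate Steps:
D(x, h) = 0 (D(x, h) = 1 - 1*1 = 1 - 1 = 0)
I(z) = 4 (I(z) = 3 + z/z = 3 + 1 = 4)
78*I((D(-1, 4) - 3)*5) = 78*4 = 312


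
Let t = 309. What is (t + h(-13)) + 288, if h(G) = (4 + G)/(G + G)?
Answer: 15531/26 ≈ 597.35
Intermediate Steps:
h(G) = (4 + G)/(2*G) (h(G) = (4 + G)/((2*G)) = (4 + G)*(1/(2*G)) = (4 + G)/(2*G))
(t + h(-13)) + 288 = (309 + (½)*(4 - 13)/(-13)) + 288 = (309 + (½)*(-1/13)*(-9)) + 288 = (309 + 9/26) + 288 = 8043/26 + 288 = 15531/26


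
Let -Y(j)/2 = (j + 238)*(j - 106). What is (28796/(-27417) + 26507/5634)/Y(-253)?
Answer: -37633717/110907577404 ≈ -0.00033933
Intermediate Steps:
Y(j) = -2*(-106 + j)*(238 + j) (Y(j) = -2*(j + 238)*(j - 106) = -2*(238 + j)*(-106 + j) = -2*(-106 + j)*(238 + j))
(28796/(-27417) + 26507/5634)/Y(-253) = (28796/(-27417) + 26507/5634)/(50456 - 264*(-253) - 2*(-253)**2) = (28796*(-1/27417) + 26507*(1/5634))/(50456 + 66792 - 2*64009) = (-28796/27417 + 26507/5634)/(50456 + 66792 - 128018) = (188168585/51489126)/(-10770) = (188168585/51489126)*(-1/10770) = -37633717/110907577404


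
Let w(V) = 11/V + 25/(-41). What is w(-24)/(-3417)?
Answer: 1051/3362328 ≈ 0.00031258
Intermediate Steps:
w(V) = -25/41 + 11/V (w(V) = 11/V + 25*(-1/41) = 11/V - 25/41 = -25/41 + 11/V)
w(-24)/(-3417) = (-25/41 + 11/(-24))/(-3417) = (-25/41 + 11*(-1/24))*(-1/3417) = (-25/41 - 11/24)*(-1/3417) = -1051/984*(-1/3417) = 1051/3362328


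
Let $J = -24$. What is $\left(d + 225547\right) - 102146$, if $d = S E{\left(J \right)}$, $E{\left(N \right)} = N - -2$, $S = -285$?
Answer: $129671$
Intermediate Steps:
$E{\left(N \right)} = 2 + N$ ($E{\left(N \right)} = N + 2 = 2 + N$)
$d = 6270$ ($d = - 285 \left(2 - 24\right) = \left(-285\right) \left(-22\right) = 6270$)
$\left(d + 225547\right) - 102146 = \left(6270 + 225547\right) - 102146 = 231817 - 102146 = 129671$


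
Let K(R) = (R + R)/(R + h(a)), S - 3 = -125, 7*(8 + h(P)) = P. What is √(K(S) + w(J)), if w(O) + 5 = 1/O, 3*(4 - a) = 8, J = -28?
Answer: 9*I*√14187467/19082 ≈ 1.7765*I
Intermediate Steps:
a = 4/3 (a = 4 - ⅓*8 = 4 - 8/3 = 4/3 ≈ 1.3333)
w(O) = -5 + 1/O
h(P) = -8 + P/7
S = -122 (S = 3 - 125 = -122)
K(R) = 2*R/(-164/21 + R) (K(R) = (R + R)/(R + (-8 + (⅐)*(4/3))) = (2*R)/(R + (-8 + 4/21)) = (2*R)/(R - 164/21) = (2*R)/(-164/21 + R) = 2*R/(-164/21 + R))
√(K(S) + w(J)) = √(42*(-122)/(-164 + 21*(-122)) + (-5 + 1/(-28))) = √(42*(-122)/(-164 - 2562) + (-5 - 1/28)) = √(42*(-122)/(-2726) - 141/28) = √(42*(-122)*(-1/2726) - 141/28) = √(2562/1363 - 141/28) = √(-120447/38164) = 9*I*√14187467/19082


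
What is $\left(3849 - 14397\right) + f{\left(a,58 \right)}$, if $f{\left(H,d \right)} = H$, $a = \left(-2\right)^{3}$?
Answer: $-10556$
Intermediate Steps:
$a = -8$
$\left(3849 - 14397\right) + f{\left(a,58 \right)} = \left(3849 - 14397\right) - 8 = -10548 - 8 = -10556$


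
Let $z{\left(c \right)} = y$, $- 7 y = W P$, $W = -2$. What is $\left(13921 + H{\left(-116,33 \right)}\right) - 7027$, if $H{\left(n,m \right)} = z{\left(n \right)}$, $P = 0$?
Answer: $6894$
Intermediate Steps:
$y = 0$ ($y = - \frac{\left(-2\right) 0}{7} = \left(- \frac{1}{7}\right) 0 = 0$)
$z{\left(c \right)} = 0$
$H{\left(n,m \right)} = 0$
$\left(13921 + H{\left(-116,33 \right)}\right) - 7027 = \left(13921 + 0\right) - 7027 = 13921 - 7027 = 6894$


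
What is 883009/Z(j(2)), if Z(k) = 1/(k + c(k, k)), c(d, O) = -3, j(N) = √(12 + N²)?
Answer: 883009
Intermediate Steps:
Z(k) = 1/(-3 + k) (Z(k) = 1/(k - 3) = 1/(-3 + k))
883009/Z(j(2)) = 883009/(1/(-3 + √(12 + 2²))) = 883009/(1/(-3 + √(12 + 4))) = 883009/(1/(-3 + √16)) = 883009/(1/(-3 + 4)) = 883009/(1/1) = 883009/1 = 883009*1 = 883009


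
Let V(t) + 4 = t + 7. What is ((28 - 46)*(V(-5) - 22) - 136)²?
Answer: 87616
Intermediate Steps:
V(t) = 3 + t (V(t) = -4 + (t + 7) = -4 + (7 + t) = 3 + t)
((28 - 46)*(V(-5) - 22) - 136)² = ((28 - 46)*((3 - 5) - 22) - 136)² = (-18*(-2 - 22) - 136)² = (-18*(-24) - 136)² = (432 - 136)² = 296² = 87616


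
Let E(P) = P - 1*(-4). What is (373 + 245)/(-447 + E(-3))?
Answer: -309/223 ≈ -1.3857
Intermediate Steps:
E(P) = 4 + P (E(P) = P + 4 = 4 + P)
(373 + 245)/(-447 + E(-3)) = (373 + 245)/(-447 + (4 - 3)) = 618/(-447 + 1) = 618/(-446) = 618*(-1/446) = -309/223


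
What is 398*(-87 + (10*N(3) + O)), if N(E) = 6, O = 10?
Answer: -6766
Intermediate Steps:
398*(-87 + (10*N(3) + O)) = 398*(-87 + (10*6 + 10)) = 398*(-87 + (60 + 10)) = 398*(-87 + 70) = 398*(-17) = -6766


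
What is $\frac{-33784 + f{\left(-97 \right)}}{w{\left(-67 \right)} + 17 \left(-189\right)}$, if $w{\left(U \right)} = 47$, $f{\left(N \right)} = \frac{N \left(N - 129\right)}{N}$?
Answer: $\frac{17005}{1583} \approx 10.742$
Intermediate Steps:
$f{\left(N \right)} = -129 + N$ ($f{\left(N \right)} = \frac{N \left(-129 + N\right)}{N} = -129 + N$)
$\frac{-33784 + f{\left(-97 \right)}}{w{\left(-67 \right)} + 17 \left(-189\right)} = \frac{-33784 - 226}{47 + 17 \left(-189\right)} = \frac{-33784 - 226}{47 - 3213} = - \frac{34010}{-3166} = \left(-34010\right) \left(- \frac{1}{3166}\right) = \frac{17005}{1583}$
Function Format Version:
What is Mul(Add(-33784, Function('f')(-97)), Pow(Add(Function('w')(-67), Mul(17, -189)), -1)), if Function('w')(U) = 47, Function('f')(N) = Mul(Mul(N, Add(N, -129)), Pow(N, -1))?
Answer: Rational(17005, 1583) ≈ 10.742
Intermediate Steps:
Function('f')(N) = Add(-129, N) (Function('f')(N) = Mul(Mul(N, Add(-129, N)), Pow(N, -1)) = Add(-129, N))
Mul(Add(-33784, Function('f')(-97)), Pow(Add(Function('w')(-67), Mul(17, -189)), -1)) = Mul(Add(-33784, Add(-129, -97)), Pow(Add(47, Mul(17, -189)), -1)) = Mul(Add(-33784, -226), Pow(Add(47, -3213), -1)) = Mul(-34010, Pow(-3166, -1)) = Mul(-34010, Rational(-1, 3166)) = Rational(17005, 1583)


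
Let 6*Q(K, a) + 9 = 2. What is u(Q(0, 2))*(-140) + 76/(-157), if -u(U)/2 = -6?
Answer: -263836/157 ≈ -1680.5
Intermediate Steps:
Q(K, a) = -7/6 (Q(K, a) = -3/2 + (1/6)*2 = -3/2 + 1/3 = -7/6)
u(U) = 12 (u(U) = -2*(-6) = 12)
u(Q(0, 2))*(-140) + 76/(-157) = 12*(-140) + 76/(-157) = -1680 + 76*(-1/157) = -1680 - 76/157 = -263836/157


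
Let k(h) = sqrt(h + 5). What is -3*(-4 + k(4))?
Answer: 3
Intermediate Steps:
k(h) = sqrt(5 + h)
-3*(-4 + k(4)) = -3*(-4 + sqrt(5 + 4)) = -3*(-4 + sqrt(9)) = -3*(-4 + 3) = -3*(-1) = 3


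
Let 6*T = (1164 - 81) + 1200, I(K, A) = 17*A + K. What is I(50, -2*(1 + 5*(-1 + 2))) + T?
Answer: 453/2 ≈ 226.50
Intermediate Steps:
I(K, A) = K + 17*A
T = 761/2 (T = ((1164 - 81) + 1200)/6 = (1083 + 1200)/6 = (⅙)*2283 = 761/2 ≈ 380.50)
I(50, -2*(1 + 5*(-1 + 2))) + T = (50 + 17*(-2*(1 + 5*(-1 + 2)))) + 761/2 = (50 + 17*(-2*(1 + 5*1))) + 761/2 = (50 + 17*(-2*(1 + 5))) + 761/2 = (50 + 17*(-2*6)) + 761/2 = (50 + 17*(-12)) + 761/2 = (50 - 204) + 761/2 = -154 + 761/2 = 453/2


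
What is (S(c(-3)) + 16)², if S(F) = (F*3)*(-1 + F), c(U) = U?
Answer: 2704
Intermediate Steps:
S(F) = 3*F*(-1 + F) (S(F) = (3*F)*(-1 + F) = 3*F*(-1 + F))
(S(c(-3)) + 16)² = (3*(-3)*(-1 - 3) + 16)² = (3*(-3)*(-4) + 16)² = (36 + 16)² = 52² = 2704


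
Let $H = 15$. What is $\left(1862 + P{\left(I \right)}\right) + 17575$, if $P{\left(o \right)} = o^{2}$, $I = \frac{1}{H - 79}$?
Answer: $\frac{79613953}{4096} \approx 19437.0$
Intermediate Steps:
$I = - \frac{1}{64}$ ($I = \frac{1}{15 - 79} = \frac{1}{-64} = - \frac{1}{64} \approx -0.015625$)
$\left(1862 + P{\left(I \right)}\right) + 17575 = \left(1862 + \left(- \frac{1}{64}\right)^{2}\right) + 17575 = \left(1862 + \frac{1}{4096}\right) + 17575 = \frac{7626753}{4096} + 17575 = \frac{79613953}{4096}$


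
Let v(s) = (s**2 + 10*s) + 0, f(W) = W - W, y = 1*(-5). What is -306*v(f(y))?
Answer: 0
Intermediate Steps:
y = -5
f(W) = 0
v(s) = s**2 + 10*s
-306*v(f(y)) = -0*(10 + 0) = -0*10 = -306*0 = 0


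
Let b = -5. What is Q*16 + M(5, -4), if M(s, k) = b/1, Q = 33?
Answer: 523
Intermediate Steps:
M(s, k) = -5 (M(s, k) = -5/1 = -5*1 = -5)
Q*16 + M(5, -4) = 33*16 - 5 = 528 - 5 = 523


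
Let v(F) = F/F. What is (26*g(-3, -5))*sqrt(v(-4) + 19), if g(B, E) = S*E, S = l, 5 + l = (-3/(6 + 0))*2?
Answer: 1560*sqrt(5) ≈ 3488.3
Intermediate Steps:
l = -6 (l = -5 + (-3/(6 + 0))*2 = -5 + (-3/6)*2 = -5 + ((1/6)*(-3))*2 = -5 - 1/2*2 = -5 - 1 = -6)
S = -6
g(B, E) = -6*E
v(F) = 1
(26*g(-3, -5))*sqrt(v(-4) + 19) = (26*(-6*(-5)))*sqrt(1 + 19) = (26*30)*sqrt(20) = 780*(2*sqrt(5)) = 1560*sqrt(5)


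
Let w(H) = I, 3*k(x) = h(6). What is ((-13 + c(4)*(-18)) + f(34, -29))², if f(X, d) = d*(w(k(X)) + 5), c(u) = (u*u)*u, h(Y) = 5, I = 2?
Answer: 1871424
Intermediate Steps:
k(x) = 5/3 (k(x) = (⅓)*5 = 5/3)
w(H) = 2
c(u) = u³ (c(u) = u²*u = u³)
f(X, d) = 7*d (f(X, d) = d*(2 + 5) = d*7 = 7*d)
((-13 + c(4)*(-18)) + f(34, -29))² = ((-13 + 4³*(-18)) + 7*(-29))² = ((-13 + 64*(-18)) - 203)² = ((-13 - 1152) - 203)² = (-1165 - 203)² = (-1368)² = 1871424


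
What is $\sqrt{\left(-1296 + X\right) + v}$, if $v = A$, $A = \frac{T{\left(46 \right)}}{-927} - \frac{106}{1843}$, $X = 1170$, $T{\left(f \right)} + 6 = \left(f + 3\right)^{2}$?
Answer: $\frac{i \sqrt{41720301175057}}{569487} \approx 11.342 i$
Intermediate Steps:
$T{\left(f \right)} = -6 + \left(3 + f\right)^{2}$ ($T{\left(f \right)} = -6 + \left(f + 3\right)^{2} = -6 + \left(3 + f\right)^{2}$)
$A = - \frac{4512247}{1708461}$ ($A = \frac{-6 + \left(3 + 46\right)^{2}}{-927} - \frac{106}{1843} = \left(-6 + 49^{2}\right) \left(- \frac{1}{927}\right) - \frac{106}{1843} = \left(-6 + 2401\right) \left(- \frac{1}{927}\right) - \frac{106}{1843} = 2395 \left(- \frac{1}{927}\right) - \frac{106}{1843} = - \frac{2395}{927} - \frac{106}{1843} = - \frac{4512247}{1708461} \approx -2.6411$)
$v = - \frac{4512247}{1708461} \approx -2.6411$
$\sqrt{\left(-1296 + X\right) + v} = \sqrt{\left(-1296 + 1170\right) - \frac{4512247}{1708461}} = \sqrt{-126 - \frac{4512247}{1708461}} = \sqrt{- \frac{219778333}{1708461}} = \frac{i \sqrt{41720301175057}}{569487}$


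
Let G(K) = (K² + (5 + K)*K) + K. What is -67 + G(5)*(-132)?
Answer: -10627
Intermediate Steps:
G(K) = K + K² + K*(5 + K) (G(K) = (K² + K*(5 + K)) + K = K + K² + K*(5 + K))
-67 + G(5)*(-132) = -67 + (2*5*(3 + 5))*(-132) = -67 + (2*5*8)*(-132) = -67 + 80*(-132) = -67 - 10560 = -10627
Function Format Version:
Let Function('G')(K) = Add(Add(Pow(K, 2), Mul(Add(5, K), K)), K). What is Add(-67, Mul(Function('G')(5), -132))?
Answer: -10627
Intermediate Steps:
Function('G')(K) = Add(K, Pow(K, 2), Mul(K, Add(5, K))) (Function('G')(K) = Add(Add(Pow(K, 2), Mul(K, Add(5, K))), K) = Add(K, Pow(K, 2), Mul(K, Add(5, K))))
Add(-67, Mul(Function('G')(5), -132)) = Add(-67, Mul(Mul(2, 5, Add(3, 5)), -132)) = Add(-67, Mul(Mul(2, 5, 8), -132)) = Add(-67, Mul(80, -132)) = Add(-67, -10560) = -10627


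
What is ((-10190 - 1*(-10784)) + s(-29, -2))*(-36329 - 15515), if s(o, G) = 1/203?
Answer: -6251505052/203 ≈ -3.0796e+7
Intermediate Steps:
s(o, G) = 1/203
((-10190 - 1*(-10784)) + s(-29, -2))*(-36329 - 15515) = ((-10190 - 1*(-10784)) + 1/203)*(-36329 - 15515) = ((-10190 + 10784) + 1/203)*(-51844) = (594 + 1/203)*(-51844) = (120583/203)*(-51844) = -6251505052/203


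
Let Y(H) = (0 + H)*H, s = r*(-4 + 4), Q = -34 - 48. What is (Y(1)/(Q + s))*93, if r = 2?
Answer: -93/82 ≈ -1.1341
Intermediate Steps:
Q = -82
s = 0 (s = 2*(-4 + 4) = 2*0 = 0)
Y(H) = H**2 (Y(H) = H*H = H**2)
(Y(1)/(Q + s))*93 = (1**2/(-82 + 0))*93 = (1/(-82))*93 = -1/82*1*93 = -1/82*93 = -93/82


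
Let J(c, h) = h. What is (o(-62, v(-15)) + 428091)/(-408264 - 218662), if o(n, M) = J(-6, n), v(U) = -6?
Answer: -428029/626926 ≈ -0.68274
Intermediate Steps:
o(n, M) = n
(o(-62, v(-15)) + 428091)/(-408264 - 218662) = (-62 + 428091)/(-408264 - 218662) = 428029/(-626926) = 428029*(-1/626926) = -428029/626926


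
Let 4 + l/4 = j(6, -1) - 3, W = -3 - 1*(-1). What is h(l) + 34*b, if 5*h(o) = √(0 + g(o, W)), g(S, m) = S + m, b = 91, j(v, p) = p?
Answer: 3094 + I*√34/5 ≈ 3094.0 + 1.1662*I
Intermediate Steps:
W = -2 (W = -3 + 1 = -2)
l = -32 (l = -16 + 4*(-1 - 3) = -16 + 4*(-4) = -16 - 16 = -32)
h(o) = √(-2 + o)/5 (h(o) = √(0 + (o - 2))/5 = √(0 + (-2 + o))/5 = √(-2 + o)/5)
h(l) + 34*b = √(-2 - 32)/5 + 34*91 = √(-34)/5 + 3094 = (I*√34)/5 + 3094 = I*√34/5 + 3094 = 3094 + I*√34/5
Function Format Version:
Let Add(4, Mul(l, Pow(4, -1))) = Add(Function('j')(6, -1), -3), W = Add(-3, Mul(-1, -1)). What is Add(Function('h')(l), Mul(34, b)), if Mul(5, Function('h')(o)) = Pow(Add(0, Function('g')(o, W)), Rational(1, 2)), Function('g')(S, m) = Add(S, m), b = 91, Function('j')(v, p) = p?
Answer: Add(3094, Mul(Rational(1, 5), I, Pow(34, Rational(1, 2)))) ≈ Add(3094.0, Mul(1.1662, I))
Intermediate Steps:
W = -2 (W = Add(-3, 1) = -2)
l = -32 (l = Add(-16, Mul(4, Add(-1, -3))) = Add(-16, Mul(4, -4)) = Add(-16, -16) = -32)
Function('h')(o) = Mul(Rational(1, 5), Pow(Add(-2, o), Rational(1, 2))) (Function('h')(o) = Mul(Rational(1, 5), Pow(Add(0, Add(o, -2)), Rational(1, 2))) = Mul(Rational(1, 5), Pow(Add(0, Add(-2, o)), Rational(1, 2))) = Mul(Rational(1, 5), Pow(Add(-2, o), Rational(1, 2))))
Add(Function('h')(l), Mul(34, b)) = Add(Mul(Rational(1, 5), Pow(Add(-2, -32), Rational(1, 2))), Mul(34, 91)) = Add(Mul(Rational(1, 5), Pow(-34, Rational(1, 2))), 3094) = Add(Mul(Rational(1, 5), Mul(I, Pow(34, Rational(1, 2)))), 3094) = Add(Mul(Rational(1, 5), I, Pow(34, Rational(1, 2))), 3094) = Add(3094, Mul(Rational(1, 5), I, Pow(34, Rational(1, 2))))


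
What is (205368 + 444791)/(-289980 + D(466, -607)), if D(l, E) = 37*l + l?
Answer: -650159/272272 ≈ -2.3879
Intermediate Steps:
D(l, E) = 38*l
(205368 + 444791)/(-289980 + D(466, -607)) = (205368 + 444791)/(-289980 + 38*466) = 650159/(-289980 + 17708) = 650159/(-272272) = 650159*(-1/272272) = -650159/272272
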